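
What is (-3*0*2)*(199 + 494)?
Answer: 0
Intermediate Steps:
(-3*0*2)*(199 + 494) = (0*2)*693 = 0*693 = 0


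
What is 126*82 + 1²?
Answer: 10333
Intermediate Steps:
126*82 + 1² = 10332 + 1 = 10333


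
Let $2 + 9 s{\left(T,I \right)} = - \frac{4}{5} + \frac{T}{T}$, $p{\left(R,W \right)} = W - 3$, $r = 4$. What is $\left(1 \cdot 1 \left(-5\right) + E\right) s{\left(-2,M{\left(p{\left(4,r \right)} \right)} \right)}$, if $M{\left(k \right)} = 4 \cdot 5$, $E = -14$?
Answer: $\frac{19}{5} \approx 3.8$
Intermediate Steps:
$p{\left(R,W \right)} = -3 + W$ ($p{\left(R,W \right)} = W - 3 = -3 + W$)
$M{\left(k \right)} = 20$
$s{\left(T,I \right)} = - \frac{1}{5}$ ($s{\left(T,I \right)} = - \frac{2}{9} + \frac{- \frac{4}{5} + \frac{T}{T}}{9} = - \frac{2}{9} + \frac{\left(-4\right) \frac{1}{5} + 1}{9} = - \frac{2}{9} + \frac{- \frac{4}{5} + 1}{9} = - \frac{2}{9} + \frac{1}{9} \cdot \frac{1}{5} = - \frac{2}{9} + \frac{1}{45} = - \frac{1}{5}$)
$\left(1 \cdot 1 \left(-5\right) + E\right) s{\left(-2,M{\left(p{\left(4,r \right)} \right)} \right)} = \left(1 \cdot 1 \left(-5\right) - 14\right) \left(- \frac{1}{5}\right) = \left(1 \left(-5\right) - 14\right) \left(- \frac{1}{5}\right) = \left(-5 - 14\right) \left(- \frac{1}{5}\right) = \left(-19\right) \left(- \frac{1}{5}\right) = \frac{19}{5}$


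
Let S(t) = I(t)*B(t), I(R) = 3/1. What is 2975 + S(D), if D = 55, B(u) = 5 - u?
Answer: 2825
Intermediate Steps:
I(R) = 3 (I(R) = 3*1 = 3)
S(t) = 15 - 3*t (S(t) = 3*(5 - t) = 15 - 3*t)
2975 + S(D) = 2975 + (15 - 3*55) = 2975 + (15 - 165) = 2975 - 150 = 2825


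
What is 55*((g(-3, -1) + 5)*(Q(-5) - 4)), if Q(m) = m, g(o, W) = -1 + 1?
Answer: -2475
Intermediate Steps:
g(o, W) = 0
55*((g(-3, -1) + 5)*(Q(-5) - 4)) = 55*((0 + 5)*(-5 - 4)) = 55*(5*(-9)) = 55*(-45) = -2475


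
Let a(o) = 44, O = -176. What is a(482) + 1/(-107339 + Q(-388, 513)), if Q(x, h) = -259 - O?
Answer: 4726567/107422 ≈ 44.000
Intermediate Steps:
Q(x, h) = -83 (Q(x, h) = -259 - 1*(-176) = -259 + 176 = -83)
a(482) + 1/(-107339 + Q(-388, 513)) = 44 + 1/(-107339 - 83) = 44 + 1/(-107422) = 44 - 1/107422 = 4726567/107422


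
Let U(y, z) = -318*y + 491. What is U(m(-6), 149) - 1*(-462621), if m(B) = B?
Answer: 465020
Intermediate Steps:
U(y, z) = 491 - 318*y
U(m(-6), 149) - 1*(-462621) = (491 - 318*(-6)) - 1*(-462621) = (491 + 1908) + 462621 = 2399 + 462621 = 465020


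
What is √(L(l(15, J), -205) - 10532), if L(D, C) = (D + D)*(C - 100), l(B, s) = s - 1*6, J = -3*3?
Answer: I*√1382 ≈ 37.175*I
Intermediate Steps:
J = -9
l(B, s) = -6 + s (l(B, s) = s - 6 = -6 + s)
L(D, C) = 2*D*(-100 + C) (L(D, C) = (2*D)*(-100 + C) = 2*D*(-100 + C))
√(L(l(15, J), -205) - 10532) = √(2*(-6 - 9)*(-100 - 205) - 10532) = √(2*(-15)*(-305) - 10532) = √(9150 - 10532) = √(-1382) = I*√1382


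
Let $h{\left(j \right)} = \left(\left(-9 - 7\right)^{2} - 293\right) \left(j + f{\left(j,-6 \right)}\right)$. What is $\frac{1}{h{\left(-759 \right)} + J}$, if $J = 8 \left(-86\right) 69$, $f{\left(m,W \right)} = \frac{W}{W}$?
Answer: $- \frac{1}{19426} \approx -5.1477 \cdot 10^{-5}$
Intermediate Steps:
$f{\left(m,W \right)} = 1$
$J = -47472$ ($J = \left(-688\right) 69 = -47472$)
$h{\left(j \right)} = -37 - 37 j$ ($h{\left(j \right)} = \left(\left(-9 - 7\right)^{2} - 293\right) \left(j + 1\right) = \left(\left(-16\right)^{2} - 293\right) \left(1 + j\right) = \left(256 - 293\right) \left(1 + j\right) = - 37 \left(1 + j\right) = -37 - 37 j$)
$\frac{1}{h{\left(-759 \right)} + J} = \frac{1}{\left(-37 - -28083\right) - 47472} = \frac{1}{\left(-37 + 28083\right) - 47472} = \frac{1}{28046 - 47472} = \frac{1}{-19426} = - \frac{1}{19426}$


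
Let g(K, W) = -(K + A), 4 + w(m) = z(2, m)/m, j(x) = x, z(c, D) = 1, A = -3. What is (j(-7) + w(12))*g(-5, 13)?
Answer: -262/3 ≈ -87.333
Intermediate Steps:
w(m) = -4 + 1/m
g(K, W) = 3 - K (g(K, W) = -(K - 3) = -(-3 + K) = 3 - K)
(j(-7) + w(12))*g(-5, 13) = (-7 + (-4 + 1/12))*(3 - 1*(-5)) = (-7 + (-4 + 1/12))*(3 + 5) = (-7 - 47/12)*8 = -131/12*8 = -262/3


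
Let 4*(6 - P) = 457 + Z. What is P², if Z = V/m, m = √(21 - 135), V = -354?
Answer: 3541405/304 + 25547*I*√114/152 ≈ 11649.0 + 1794.5*I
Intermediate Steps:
m = I*√114 (m = √(-114) = I*√114 ≈ 10.677*I)
Z = 59*I*√114/19 (Z = -354*(-I*√114/114) = -(-59)*I*√114/19 = 59*I*√114/19 ≈ 33.155*I)
P = -433/4 - 59*I*√114/76 (P = 6 - (457 + 59*I*√114/19)/4 = 6 + (-457/4 - 59*I*√114/76) = -433/4 - 59*I*√114/76 ≈ -108.25 - 8.2888*I)
P² = (-433/4 - 59*I*√114/76)²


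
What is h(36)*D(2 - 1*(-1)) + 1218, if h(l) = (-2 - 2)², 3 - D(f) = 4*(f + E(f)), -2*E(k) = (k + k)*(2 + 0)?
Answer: 1458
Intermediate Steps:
E(k) = -2*k (E(k) = -(k + k)*(2 + 0)/2 = -2*k*2/2 = -2*k)
D(f) = 3 + 4*f (D(f) = 3 - 4*(f - 2*f) = 3 - 4*(-f) = 3 - (-4)*f = 3 + 4*f)
h(l) = 16 (h(l) = (-4)² = 16)
h(36)*D(2 - 1*(-1)) + 1218 = 16*(3 + 4*(2 - 1*(-1))) + 1218 = 16*(3 + 4*(2 + 1)) + 1218 = 16*(3 + 4*3) + 1218 = 16*(3 + 12) + 1218 = 16*15 + 1218 = 240 + 1218 = 1458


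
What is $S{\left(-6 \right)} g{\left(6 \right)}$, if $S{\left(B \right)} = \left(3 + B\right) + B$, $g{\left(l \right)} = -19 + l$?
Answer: $117$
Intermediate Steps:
$S{\left(B \right)} = 3 + 2 B$
$S{\left(-6 \right)} g{\left(6 \right)} = \left(3 + 2 \left(-6\right)\right) \left(-19 + 6\right) = \left(3 - 12\right) \left(-13\right) = \left(-9\right) \left(-13\right) = 117$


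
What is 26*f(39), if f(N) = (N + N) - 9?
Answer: 1794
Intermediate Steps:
f(N) = -9 + 2*N (f(N) = 2*N - 9 = -9 + 2*N)
26*f(39) = 26*(-9 + 2*39) = 26*(-9 + 78) = 26*69 = 1794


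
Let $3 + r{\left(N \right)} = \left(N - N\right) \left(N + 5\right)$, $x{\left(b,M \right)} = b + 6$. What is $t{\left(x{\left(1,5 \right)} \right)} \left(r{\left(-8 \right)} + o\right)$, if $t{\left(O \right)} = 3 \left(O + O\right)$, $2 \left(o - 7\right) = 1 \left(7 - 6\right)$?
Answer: $189$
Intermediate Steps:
$x{\left(b,M \right)} = 6 + b$
$o = \frac{15}{2}$ ($o = 7 + \frac{1 \left(7 - 6\right)}{2} = 7 + \frac{1 \cdot 1}{2} = 7 + \frac{1}{2} \cdot 1 = 7 + \frac{1}{2} = \frac{15}{2} \approx 7.5$)
$t{\left(O \right)} = 6 O$ ($t{\left(O \right)} = 3 \cdot 2 O = 6 O$)
$r{\left(N \right)} = -3$ ($r{\left(N \right)} = -3 + \left(N - N\right) \left(N + 5\right) = -3 + 0 \left(5 + N\right) = -3 + 0 = -3$)
$t{\left(x{\left(1,5 \right)} \right)} \left(r{\left(-8 \right)} + o\right) = 6 \left(6 + 1\right) \left(-3 + \frac{15}{2}\right) = 6 \cdot 7 \cdot \frac{9}{2} = 42 \cdot \frac{9}{2} = 189$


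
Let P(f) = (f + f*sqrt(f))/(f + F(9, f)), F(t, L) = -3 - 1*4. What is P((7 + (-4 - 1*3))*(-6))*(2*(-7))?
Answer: 0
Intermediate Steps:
F(t, L) = -7 (F(t, L) = -3 - 4 = -7)
P(f) = (f + f**(3/2))/(-7 + f) (P(f) = (f + f*sqrt(f))/(f - 7) = (f + f**(3/2))/(-7 + f))
P((7 + (-4 - 1*3))*(-6))*(2*(-7)) = (((7 + (-4 - 1*3))*(-6) + ((7 + (-4 - 1*3))*(-6))**(3/2))/(-7 + (7 + (-4 - 1*3))*(-6)))*(2*(-7)) = (((7 + (-4 - 3))*(-6) + ((7 + (-4 - 3))*(-6))**(3/2))/(-7 + (7 + (-4 - 3))*(-6)))*(-14) = (((7 - 7)*(-6) + ((7 - 7)*(-6))**(3/2))/(-7 + (7 - 7)*(-6)))*(-14) = ((0*(-6) + (0*(-6))**(3/2))/(-7 + 0*(-6)))*(-14) = ((0 + 0**(3/2))/(-7 + 0))*(-14) = ((0 + 0)/(-7))*(-14) = -1/7*0*(-14) = 0*(-14) = 0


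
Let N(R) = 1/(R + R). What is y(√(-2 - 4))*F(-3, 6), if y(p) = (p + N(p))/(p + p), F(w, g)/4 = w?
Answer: -11/2 ≈ -5.5000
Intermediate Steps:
N(R) = 1/(2*R)
F(w, g) = 4*w
y(p) = (p + 1/(2*p))/(2*p) (y(p) = (p + 1/(2*p))/(p + p) = (p + 1/(2*p))/((2*p)) = (p + 1/(2*p))*(1/(2*p)) = (p + 1/(2*p))/(2*p))
y(√(-2 - 4))*F(-3, 6) = (½ + 1/(4*(√(-2 - 4))²))*(4*(-3)) = (½ + 1/(4*(√(-6))²))*(-12) = (½ + 1/(4*(I*√6)²))*(-12) = (½ + (¼)*(-⅙))*(-12) = (½ - 1/24)*(-12) = (11/24)*(-12) = -11/2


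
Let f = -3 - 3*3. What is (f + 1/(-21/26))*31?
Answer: -8618/21 ≈ -410.38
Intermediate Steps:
f = -12 (f = -3 - 9 = -12)
(f + 1/(-21/26))*31 = (-12 + 1/(-21/26))*31 = (-12 - 26/21)*31 = -278/21*31 = -8618/21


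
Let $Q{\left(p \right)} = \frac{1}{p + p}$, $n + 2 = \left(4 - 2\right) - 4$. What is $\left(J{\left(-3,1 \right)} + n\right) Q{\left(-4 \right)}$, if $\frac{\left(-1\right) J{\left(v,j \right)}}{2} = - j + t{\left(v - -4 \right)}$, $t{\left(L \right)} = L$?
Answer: $\frac{1}{2} \approx 0.5$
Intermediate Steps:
$n = -4$ ($n = -2 + \left(\left(4 - 2\right) - 4\right) = -2 + \left(2 - 4\right) = -2 - 2 = -4$)
$J{\left(v,j \right)} = -8 - 2 v + 2 j$ ($J{\left(v,j \right)} = - 2 \left(- j + \left(v - -4\right)\right) = - 2 \left(- j + \left(v + 4\right)\right) = - 2 \left(- j + \left(4 + v\right)\right) = - 2 \left(4 + v - j\right) = -8 - 2 v + 2 j$)
$Q{\left(p \right)} = \frac{1}{2 p}$
$\left(J{\left(-3,1 \right)} + n\right) Q{\left(-4 \right)} = \left(\left(-8 - -6 + 2 \cdot 1\right) - 4\right) \frac{1}{2 \left(-4\right)} = \left(\left(-8 + 6 + 2\right) - 4\right) \frac{1}{2} \left(- \frac{1}{4}\right) = \left(0 - 4\right) \left(- \frac{1}{8}\right) = \left(-4\right) \left(- \frac{1}{8}\right) = \frac{1}{2}$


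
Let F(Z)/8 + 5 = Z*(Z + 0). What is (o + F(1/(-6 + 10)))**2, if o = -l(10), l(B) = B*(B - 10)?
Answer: 6241/4 ≈ 1560.3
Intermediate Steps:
F(Z) = -40 + 8*Z**2 (F(Z) = -40 + 8*(Z*(Z + 0)) = -40 + 8*(Z*Z) = -40 + 8*Z**2)
l(B) = B*(-10 + B)
o = 0 (o = -10*(-10 + 10) = -10*0 = -1*0 = 0)
(o + F(1/(-6 + 10)))**2 = (0 + (-40 + 8*(1/(-6 + 10))**2))**2 = (0 + (-40 + 8*(1/4)**2))**2 = (0 + (-40 + 8*(1/16)))**2 = (0 + (-40 + 1/2))**2 = (0 - 79/2)**2 = (-79/2)**2 = 6241/4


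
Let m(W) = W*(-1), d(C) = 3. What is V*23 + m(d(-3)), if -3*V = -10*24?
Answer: 1837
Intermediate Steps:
m(W) = -W
V = 80 (V = -(-10)*24/3 = -1/3*(-240) = 80)
V*23 + m(d(-3)) = 80*23 - 1*3 = 1840 - 3 = 1837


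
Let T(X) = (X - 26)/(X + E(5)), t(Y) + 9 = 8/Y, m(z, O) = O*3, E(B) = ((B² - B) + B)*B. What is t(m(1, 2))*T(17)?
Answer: 69/142 ≈ 0.48592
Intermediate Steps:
E(B) = B³ (E(B) = B²*B = B³)
m(z, O) = 3*O
t(Y) = -9 + 8/Y
T(X) = (-26 + X)/(125 + X) (T(X) = (X - 26)/(X + 5³) = (-26 + X)/(X + 125) = (-26 + X)/(125 + X))
t(m(1, 2))*T(17) = (-9 + 8/((3*2)))*((-26 + 17)/(125 + 17)) = (-9 + 8/6)*(-9/142) = (-9 + 8*(⅙))*((1/142)*(-9)) = (-9 + 4/3)*(-9/142) = -23/3*(-9/142) = 69/142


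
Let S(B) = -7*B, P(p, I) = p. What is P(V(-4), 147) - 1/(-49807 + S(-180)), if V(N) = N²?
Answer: 776753/48547 ≈ 16.000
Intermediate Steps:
P(V(-4), 147) - 1/(-49807 + S(-180)) = (-4)² - 1/(-49807 - 7*(-180)) = 16 - 1/(-49807 + 1260) = 16 - 1/(-48547) = 16 - 1*(-1/48547) = 16 + 1/48547 = 776753/48547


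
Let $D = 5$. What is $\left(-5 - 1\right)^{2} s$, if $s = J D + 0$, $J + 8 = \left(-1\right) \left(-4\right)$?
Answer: $-720$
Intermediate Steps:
$J = -4$ ($J = -8 - -4 = -8 + 4 = -4$)
$s = -20$ ($s = \left(-4\right) 5 + 0 = -20 + 0 = -20$)
$\left(-5 - 1\right)^{2} s = \left(-5 - 1\right)^{2} \left(-20\right) = \left(-6\right)^{2} \left(-20\right) = 36 \left(-20\right) = -720$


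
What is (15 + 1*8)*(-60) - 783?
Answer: -2163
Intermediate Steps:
(15 + 1*8)*(-60) - 783 = (15 + 8)*(-60) - 783 = 23*(-60) - 783 = -1380 - 783 = -2163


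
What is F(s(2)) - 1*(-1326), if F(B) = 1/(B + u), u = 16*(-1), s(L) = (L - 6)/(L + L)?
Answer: 22541/17 ≈ 1325.9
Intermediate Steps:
s(L) = (-6 + L)/(2*L) (s(L) = (-6 + L)/((2*L)) = (-6 + L)*(1/(2*L)) = (-6 + L)/(2*L))
u = -16
F(B) = 1/(-16 + B) (F(B) = 1/(B - 16) = 1/(-16 + B))
F(s(2)) - 1*(-1326) = 1/(-16 + (1/2)*(-6 + 2)/2) - 1*(-1326) = 1/(-16 + (1/2)*(1/2)*(-4)) + 1326 = 1/(-16 - 1) + 1326 = 1/(-17) + 1326 = -1/17 + 1326 = 22541/17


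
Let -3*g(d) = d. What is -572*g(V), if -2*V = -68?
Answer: 19448/3 ≈ 6482.7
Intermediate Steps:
V = 34 (V = -½*(-68) = 34)
g(d) = -d/3
-572*g(V) = -(-572)*34/3 = -572*(-34/3) = 19448/3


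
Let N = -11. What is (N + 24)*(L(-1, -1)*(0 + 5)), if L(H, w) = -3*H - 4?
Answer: -65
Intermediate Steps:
L(H, w) = -4 - 3*H
(N + 24)*(L(-1, -1)*(0 + 5)) = (-11 + 24)*((-4 - 3*(-1))*(0 + 5)) = 13*((-4 + 3)*5) = 13*(-1*5) = 13*(-5) = -65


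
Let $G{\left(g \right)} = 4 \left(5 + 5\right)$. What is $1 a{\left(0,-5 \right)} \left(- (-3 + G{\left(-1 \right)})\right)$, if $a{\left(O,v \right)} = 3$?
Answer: $-111$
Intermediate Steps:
$G{\left(g \right)} = 40$ ($G{\left(g \right)} = 4 \cdot 10 = 40$)
$1 a{\left(0,-5 \right)} \left(- (-3 + G{\left(-1 \right)})\right) = 1 \cdot 3 \left(- (-3 + 40)\right) = 3 \left(\left(-1\right) 37\right) = 3 \left(-37\right) = -111$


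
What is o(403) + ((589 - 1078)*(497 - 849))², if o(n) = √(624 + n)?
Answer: 29628048384 + √1027 ≈ 2.9628e+10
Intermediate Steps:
o(403) + ((589 - 1078)*(497 - 849))² = √(624 + 403) + ((589 - 1078)*(497 - 849))² = √1027 + (-489*(-352))² = √1027 + 172128² = √1027 + 29628048384 = 29628048384 + √1027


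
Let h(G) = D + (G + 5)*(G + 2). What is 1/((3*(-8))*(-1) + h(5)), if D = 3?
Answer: 1/97 ≈ 0.010309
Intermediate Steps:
h(G) = 3 + (2 + G)*(5 + G) (h(G) = 3 + (G + 5)*(G + 2) = 3 + (5 + G)*(2 + G) = 3 + (2 + G)*(5 + G))
1/((3*(-8))*(-1) + h(5)) = 1/((3*(-8))*(-1) + (13 + 5² + 7*5)) = 1/(-24*(-1) + (13 + 25 + 35)) = 1/(24 + 73) = 1/97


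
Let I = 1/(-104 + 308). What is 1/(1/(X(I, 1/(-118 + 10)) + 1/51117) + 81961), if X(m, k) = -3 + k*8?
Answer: 1414228/115911081055 ≈ 1.2201e-5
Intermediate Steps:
I = 1/204 ≈ 0.0049020
X(m, k) = -3 + 8*k
1/(1/(X(I, 1/(-118 + 10)) + 1/51117) + 81961) = 1/(1/((-3 + 8/(-118 + 10)) + 1/51117) + 81961) = 1/(1/((-3 + 8/(-108)) + 1/51117) + 81961) = 1/(1/((-3 + 8*(-1/108)) + 1/51117) + 81961) = 1/(1/((-3 - 2/27) + 1/51117) + 81961) = 1/(1/(-83/27 + 1/51117) + 81961) = 1/(1/(-1414228/460053) + 81961) = 1/(-460053/1414228 + 81961) = 1/(115911081055/1414228) = 1414228/115911081055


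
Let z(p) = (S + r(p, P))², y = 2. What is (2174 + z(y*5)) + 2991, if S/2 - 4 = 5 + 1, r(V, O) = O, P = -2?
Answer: 5489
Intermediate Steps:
S = 20 (S = 8 + 2*(5 + 1) = 8 + 2*6 = 8 + 12 = 20)
z(p) = 324 (z(p) = (20 - 2)² = 18² = 324)
(2174 + z(y*5)) + 2991 = (2174 + 324) + 2991 = 2498 + 2991 = 5489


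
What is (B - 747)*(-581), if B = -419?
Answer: 677446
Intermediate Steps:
(B - 747)*(-581) = (-419 - 747)*(-581) = -1166*(-581) = 677446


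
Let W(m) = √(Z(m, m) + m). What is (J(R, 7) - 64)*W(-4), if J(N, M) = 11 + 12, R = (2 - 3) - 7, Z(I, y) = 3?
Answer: -41*I ≈ -41.0*I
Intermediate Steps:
R = -8 (R = -1 - 7 = -8)
J(N, M) = 23
W(m) = √(3 + m)
(J(R, 7) - 64)*W(-4) = (23 - 64)*√(3 - 4) = -41*I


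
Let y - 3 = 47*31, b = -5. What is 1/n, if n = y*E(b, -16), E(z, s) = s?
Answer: -1/23360 ≈ -4.2808e-5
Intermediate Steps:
y = 1460 (y = 3 + 47*31 = 3 + 1457 = 1460)
n = -23360 (n = 1460*(-16) = -23360)
1/n = 1/(-23360) = -1/23360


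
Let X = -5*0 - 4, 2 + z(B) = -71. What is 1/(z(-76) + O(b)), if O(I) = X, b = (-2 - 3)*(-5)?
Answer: -1/77 ≈ -0.012987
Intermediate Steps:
z(B) = -73 (z(B) = -2 - 71 = -73)
b = 25 (b = -5*(-5) = 25)
X = -4 (X = 0 - 4 = -4)
O(I) = -4
1/(z(-76) + O(b)) = 1/(-73 - 4) = 1/(-77) = -1/77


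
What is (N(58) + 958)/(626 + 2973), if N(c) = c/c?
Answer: 959/3599 ≈ 0.26646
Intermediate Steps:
N(c) = 1
(N(58) + 958)/(626 + 2973) = (1 + 958)/(626 + 2973) = 959/3599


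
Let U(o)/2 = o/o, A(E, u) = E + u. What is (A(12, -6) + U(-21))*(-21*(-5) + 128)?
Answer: 1864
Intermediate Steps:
U(o) = 2 (U(o) = 2*(o/o) = 2*1 = 2)
(A(12, -6) + U(-21))*(-21*(-5) + 128) = ((12 - 6) + 2)*(-21*(-5) + 128) = (6 + 2)*(105 + 128) = 8*233 = 1864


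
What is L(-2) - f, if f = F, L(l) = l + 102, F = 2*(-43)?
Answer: 186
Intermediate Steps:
F = -86
L(l) = 102 + l
f = -86
L(-2) - f = (102 - 2) - 1*(-86) = 100 + 86 = 186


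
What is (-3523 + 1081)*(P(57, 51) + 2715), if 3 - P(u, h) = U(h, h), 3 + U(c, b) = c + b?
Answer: -6395598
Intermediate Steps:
U(c, b) = -3 + b + c (U(c, b) = -3 + (c + b) = -3 + (b + c) = -3 + b + c)
P(u, h) = 6 - 2*h (P(u, h) = 3 - (-3 + h + h) = 3 - (-3 + 2*h) = 3 + (3 - 2*h) = 6 - 2*h)
(-3523 + 1081)*(P(57, 51) + 2715) = (-3523 + 1081)*((6 - 2*51) + 2715) = -2442*((6 - 102) + 2715) = -2442*(-96 + 2715) = -2442*2619 = -6395598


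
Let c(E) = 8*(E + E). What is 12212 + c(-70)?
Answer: 11092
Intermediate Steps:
c(E) = 16*E (c(E) = 8*(2*E) = 16*E)
12212 + c(-70) = 12212 + 16*(-70) = 12212 - 1120 = 11092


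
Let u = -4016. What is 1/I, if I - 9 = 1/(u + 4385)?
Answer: 369/3322 ≈ 0.11108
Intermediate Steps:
I = 3322/369 (I = 9 + 1/(-4016 + 4385) = 9 + 1/369 = 3322/369 ≈ 9.0027)
1/I = 1/(3322/369) = 369/3322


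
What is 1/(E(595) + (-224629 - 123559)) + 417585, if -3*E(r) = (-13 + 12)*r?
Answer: 435945794862/1043969 ≈ 4.1759e+5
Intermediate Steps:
E(r) = r/3 (E(r) = -(-13 + 12)*r/3 = -(-1)*r/3 = r/3)
1/(E(595) + (-224629 - 123559)) + 417585 = 1/((⅓)*595 + (-224629 - 123559)) + 417585 = 1/(595/3 - 348188) + 417585 = 1/(-1043969/3) + 417585 = -3/1043969 + 417585 = 435945794862/1043969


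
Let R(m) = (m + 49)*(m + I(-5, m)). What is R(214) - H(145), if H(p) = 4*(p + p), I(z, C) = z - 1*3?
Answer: 53018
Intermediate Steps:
I(z, C) = -3 + z (I(z, C) = z - 3 = -3 + z)
H(p) = 8*p (H(p) = 4*(2*p) = 8*p)
R(m) = (-8 + m)*(49 + m) (R(m) = (m + 49)*(m + (-3 - 5)) = (49 + m)*(m - 8) = (49 + m)*(-8 + m) = (-8 + m)*(49 + m))
R(214) - H(145) = (-392 + 214² + 41*214) - 8*145 = (-392 + 45796 + 8774) - 1*1160 = 54178 - 1160 = 53018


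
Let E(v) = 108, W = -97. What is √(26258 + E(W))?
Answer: √26366 ≈ 162.38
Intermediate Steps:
√(26258 + E(W)) = √(26258 + 108) = √26366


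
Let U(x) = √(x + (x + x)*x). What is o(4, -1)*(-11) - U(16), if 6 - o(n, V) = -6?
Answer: -132 - 4*√33 ≈ -154.98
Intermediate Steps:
o(n, V) = 12 (o(n, V) = 6 - 1*(-6) = 6 + 6 = 12)
U(x) = √(x + 2*x²) (U(x) = √(x + (2*x)*x) = √(x + 2*x²))
o(4, -1)*(-11) - U(16) = 12*(-11) - √(16*(1 + 2*16)) = -132 - √(16*(1 + 32)) = -132 - √(16*33) = -132 - √528 = -132 - 4*√33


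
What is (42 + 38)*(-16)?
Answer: -1280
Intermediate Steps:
(42 + 38)*(-16) = 80*(-16) = -1280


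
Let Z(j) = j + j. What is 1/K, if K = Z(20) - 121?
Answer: -1/81 ≈ -0.012346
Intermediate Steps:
Z(j) = 2*j
K = -81 (K = 2*20 - 121 = 40 - 121 = -81)
1/K = 1/(-81) = -1/81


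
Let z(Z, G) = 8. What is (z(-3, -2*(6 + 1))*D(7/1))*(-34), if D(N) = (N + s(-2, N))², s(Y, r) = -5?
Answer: -1088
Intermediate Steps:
D(N) = (-5 + N)² (D(N) = (N - 5)² = (-5 + N)²)
(z(-3, -2*(6 + 1))*D(7/1))*(-34) = (8*(-5 + 7/1)²)*(-34) = (8*(-5 + 7*1)²)*(-34) = (8*(-5 + 7)²)*(-34) = (8*2²)*(-34) = (8*4)*(-34) = 32*(-34) = -1088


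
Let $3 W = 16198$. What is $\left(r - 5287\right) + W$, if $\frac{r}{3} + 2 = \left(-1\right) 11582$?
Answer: $- \frac{103919}{3} \approx -34640.0$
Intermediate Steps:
$W = \frac{16198}{3}$ ($W = \frac{1}{3} \cdot 16198 = \frac{16198}{3} \approx 5399.3$)
$r = -34752$ ($r = -6 + 3 \left(\left(-1\right) 11582\right) = -6 + 3 \left(-11582\right) = -6 - 34746 = -34752$)
$\left(r - 5287\right) + W = \left(-34752 - 5287\right) + \frac{16198}{3} = -40039 + \frac{16198}{3} = - \frac{103919}{3}$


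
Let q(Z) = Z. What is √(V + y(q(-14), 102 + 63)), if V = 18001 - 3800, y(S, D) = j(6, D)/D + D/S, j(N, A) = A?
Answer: √2781282/14 ≈ 119.12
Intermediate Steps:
y(S, D) = 1 + D/S (y(S, D) = D/D + D/S = 1 + D/S)
V = 14201
√(V + y(q(-14), 102 + 63)) = √(14201 + ((102 + 63) - 14)/(-14)) = √(14201 - (165 - 14)/14) = √(14201 - 1/14*151) = √(14201 - 151/14) = √(198663/14) = √2781282/14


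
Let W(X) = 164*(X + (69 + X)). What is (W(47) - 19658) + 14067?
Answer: 21141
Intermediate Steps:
W(X) = 11316 + 328*X (W(X) = 164*(69 + 2*X) = 11316 + 328*X)
(W(47) - 19658) + 14067 = ((11316 + 328*47) - 19658) + 14067 = ((11316 + 15416) - 19658) + 14067 = (26732 - 19658) + 14067 = 7074 + 14067 = 21141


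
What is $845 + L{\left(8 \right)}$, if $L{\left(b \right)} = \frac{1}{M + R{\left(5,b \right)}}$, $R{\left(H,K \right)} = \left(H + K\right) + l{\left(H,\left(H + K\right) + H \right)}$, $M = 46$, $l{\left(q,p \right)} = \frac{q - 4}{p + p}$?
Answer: $\frac{1795661}{2125} \approx 845.02$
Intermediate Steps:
$l{\left(q,p \right)} = \frac{-4 + q}{2 p}$
$R{\left(H,K \right)} = H + K + \frac{-4 + H}{2 \left(K + 2 H\right)}$ ($R{\left(H,K \right)} = \left(H + K\right) + \frac{-4 + H}{2 \left(\left(H + K\right) + H\right)} = \left(H + K\right) + \frac{-4 + H}{2 \left(K + 2 H\right)} = H + K + \frac{-4 + H}{2 \left(K + 2 H\right)}$)
$L{\left(b \right)} = \frac{1}{46 + \frac{\frac{1}{2} + \left(5 + b\right) \left(10 + b\right)}{10 + b}}$ ($L{\left(b \right)} = \frac{1}{46 + \frac{-2 + \frac{1}{2} \cdot 5 + \left(5 + b\right) \left(b + 2 \cdot 5\right)}{b + 2 \cdot 5}} = \frac{1}{46 + \frac{-2 + \frac{5}{2} + \left(5 + b\right) \left(b + 10\right)}{b + 10}} = \frac{1}{46 + \frac{-2 + \frac{5}{2} + \left(5 + b\right) \left(10 + b\right)}{10 + b}} = \frac{1}{46 + \frac{\frac{1}{2} + \left(5 + b\right) \left(10 + b\right)}{10 + b}}$)
$845 + L{\left(8 \right)} = 845 + \frac{2 \left(10 + 8\right)}{1 + 2 \left(10 + 8\right) \left(51 + 8\right)} = 845 + 2 \frac{1}{1 + 2 \cdot 18 \cdot 59} \cdot 18 = 845 + 2 \frac{1}{1 + 2124} \cdot 18 = 845 + 2 \cdot \frac{1}{2125} \cdot 18 = 845 + \frac{36}{2125} = \frac{1795661}{2125}$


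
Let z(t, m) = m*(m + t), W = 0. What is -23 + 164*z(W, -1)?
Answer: 141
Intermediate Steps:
-23 + 164*z(W, -1) = -23 + 164*(-(-1 + 0)) = -23 + 164*(-1*(-1)) = -23 + 164*1 = -23 + 164 = 141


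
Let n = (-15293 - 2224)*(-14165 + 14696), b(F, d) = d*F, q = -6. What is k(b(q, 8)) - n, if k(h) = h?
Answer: 9301479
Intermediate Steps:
b(F, d) = F*d
n = -9301527 (n = -17517*531 = -9301527)
k(b(q, 8)) - n = -6*8 - 1*(-9301527) = -48 + 9301527 = 9301479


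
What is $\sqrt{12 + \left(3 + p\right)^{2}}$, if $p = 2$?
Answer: $\sqrt{37} \approx 6.0828$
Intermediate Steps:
$\sqrt{12 + \left(3 + p\right)^{2}} = \sqrt{12 + \left(3 + 2\right)^{2}} = \sqrt{12 + 5^{2}} = \sqrt{12 + 25} = \sqrt{37}$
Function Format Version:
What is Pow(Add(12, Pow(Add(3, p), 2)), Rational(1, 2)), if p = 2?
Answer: Pow(37, Rational(1, 2)) ≈ 6.0828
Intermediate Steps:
Pow(Add(12, Pow(Add(3, p), 2)), Rational(1, 2)) = Pow(Add(12, Pow(Add(3, 2), 2)), Rational(1, 2)) = Pow(Add(12, Pow(5, 2)), Rational(1, 2)) = Pow(Add(12, 25), Rational(1, 2)) = Pow(37, Rational(1, 2))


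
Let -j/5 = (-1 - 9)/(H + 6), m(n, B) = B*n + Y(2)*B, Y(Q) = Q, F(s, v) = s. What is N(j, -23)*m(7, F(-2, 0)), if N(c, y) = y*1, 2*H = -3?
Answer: 414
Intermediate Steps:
H = -3/2 (H = (½)*(-3) = -3/2 ≈ -1.5000)
m(n, B) = 2*B + B*n (m(n, B) = B*n + 2*B = 2*B + B*n)
j = 100/9 (j = -5*(-1 - 9)/(-3/2 + 6) = -(-50)/9/2 = -(-50)*2/9 = -5*(-20/9) = 100/9 ≈ 11.111)
N(c, y) = y
N(j, -23)*m(7, F(-2, 0)) = -(-46)*(2 + 7) = -(-46)*9 = -23*(-18) = 414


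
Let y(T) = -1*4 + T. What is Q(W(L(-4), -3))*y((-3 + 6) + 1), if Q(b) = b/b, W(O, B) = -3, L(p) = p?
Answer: 0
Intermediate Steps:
y(T) = -4 + T
Q(b) = 1
Q(W(L(-4), -3))*y((-3 + 6) + 1) = 1*(-4 + ((-3 + 6) + 1)) = 1*(-4 + (3 + 1)) = 1*(-4 + 4) = 1*0 = 0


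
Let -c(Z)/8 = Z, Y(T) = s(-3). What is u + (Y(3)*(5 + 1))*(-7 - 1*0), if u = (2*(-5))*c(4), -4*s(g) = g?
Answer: 577/2 ≈ 288.50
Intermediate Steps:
s(g) = -g/4
Y(T) = ¾ (Y(T) = -¼*(-3) = ¾)
c(Z) = -8*Z
u = 320 (u = (2*(-5))*(-8*4) = -10*(-32) = 320)
u + (Y(3)*(5 + 1))*(-7 - 1*0) = 320 + (3*(5 + 1)/4)*(-7 - 1*0) = 320 + ((¾)*6)*(-7 + 0) = 320 + (9/2)*(-7) = 320 - 63/2 = 577/2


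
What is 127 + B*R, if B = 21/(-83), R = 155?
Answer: 7286/83 ≈ 87.783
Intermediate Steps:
B = -21/83 (B = 21*(-1/83) = -21/83 ≈ -0.25301)
127 + B*R = 127 - 21/83*155 = 127 - 3255/83 = 7286/83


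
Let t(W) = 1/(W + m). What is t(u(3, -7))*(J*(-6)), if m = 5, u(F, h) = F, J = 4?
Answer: -3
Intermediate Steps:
t(W) = 1/(5 + W) (t(W) = 1/(W + 5) = 1/(5 + W))
t(u(3, -7))*(J*(-6)) = (4*(-6))/(5 + 3) = -24/8 = (1/8)*(-24) = -3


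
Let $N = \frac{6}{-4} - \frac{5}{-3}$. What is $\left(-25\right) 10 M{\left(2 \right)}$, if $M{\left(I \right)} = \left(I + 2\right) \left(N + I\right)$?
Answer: $- \frac{6500}{3} \approx -2166.7$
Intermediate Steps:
$N = \frac{1}{6}$ ($N = 6 \left(- \frac{1}{4}\right) - - \frac{5}{3} = - \frac{3}{2} + \frac{5}{3} = \frac{1}{6} \approx 0.16667$)
$M{\left(I \right)} = \left(2 + I\right) \left(\frac{1}{6} + I\right)$ ($M{\left(I \right)} = \left(I + 2\right) \left(\frac{1}{6} + I\right) = \left(2 + I\right) \left(\frac{1}{6} + I\right)$)
$\left(-25\right) 10 M{\left(2 \right)} = \left(-25\right) 10 \left(\frac{1}{3} + 2^{2} + \frac{13}{6} \cdot 2\right) = - 250 \left(\frac{1}{3} + 4 + \frac{13}{3}\right) = \left(-250\right) \frac{26}{3} = - \frac{6500}{3}$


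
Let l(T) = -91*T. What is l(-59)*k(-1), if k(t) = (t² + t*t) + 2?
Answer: 21476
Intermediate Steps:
k(t) = 2 + 2*t² (k(t) = (t² + t²) + 2 = 2*t² + 2 = 2 + 2*t²)
l(-59)*k(-1) = (-91*(-59))*(2 + 2*(-1)²) = 5369*(2 + 2*1) = 5369*(2 + 2) = 5369*4 = 21476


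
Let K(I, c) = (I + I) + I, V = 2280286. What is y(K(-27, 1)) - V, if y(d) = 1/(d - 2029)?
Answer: -4811403461/2110 ≈ -2.2803e+6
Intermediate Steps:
K(I, c) = 3*I (K(I, c) = 2*I + I = 3*I)
y(d) = 1/(-2029 + d)
y(K(-27, 1)) - V = 1/(-2029 + 3*(-27)) - 1*2280286 = 1/(-2029 - 81) - 2280286 = 1/(-2110) - 2280286 = -1/2110 - 2280286 = -4811403461/2110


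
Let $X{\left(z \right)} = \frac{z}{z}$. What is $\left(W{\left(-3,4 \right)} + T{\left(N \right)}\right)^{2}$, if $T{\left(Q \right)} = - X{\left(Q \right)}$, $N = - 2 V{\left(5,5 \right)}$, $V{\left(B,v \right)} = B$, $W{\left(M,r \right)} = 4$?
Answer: $9$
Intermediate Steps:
$X{\left(z \right)} = 1$
$N = -10$ ($N = \left(-2\right) 5 = -10$)
$T{\left(Q \right)} = -1$ ($T{\left(Q \right)} = \left(-1\right) 1 = -1$)
$\left(W{\left(-3,4 \right)} + T{\left(N \right)}\right)^{2} = \left(4 - 1\right)^{2} = 3^{2} = 9$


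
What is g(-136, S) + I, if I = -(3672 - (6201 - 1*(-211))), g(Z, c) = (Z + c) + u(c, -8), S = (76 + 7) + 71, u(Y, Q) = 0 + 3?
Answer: 2761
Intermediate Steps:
u(Y, Q) = 3
S = 154 (S = 83 + 71 = 154)
g(Z, c) = 3 + Z + c (g(Z, c) = (Z + c) + 3 = 3 + Z + c)
I = 2740 (I = -(3672 - (6201 + 211)) = -(3672 - 1*6412) = -(3672 - 6412) = -1*(-2740) = 2740)
g(-136, S) + I = (3 - 136 + 154) + 2740 = 21 + 2740 = 2761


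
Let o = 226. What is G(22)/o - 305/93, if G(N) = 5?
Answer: -68465/21018 ≈ -3.2574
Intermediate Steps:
G(22)/o - 305/93 = 5/226 - 305/93 = -68465/21018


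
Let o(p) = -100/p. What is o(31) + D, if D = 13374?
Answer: 414494/31 ≈ 13371.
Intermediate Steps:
o(31) + D = -100/31 + 13374 = 414494/31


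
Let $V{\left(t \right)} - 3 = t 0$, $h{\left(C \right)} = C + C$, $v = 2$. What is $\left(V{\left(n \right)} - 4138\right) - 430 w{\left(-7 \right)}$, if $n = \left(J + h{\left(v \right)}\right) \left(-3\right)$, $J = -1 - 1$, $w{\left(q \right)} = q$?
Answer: $-1125$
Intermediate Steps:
$h{\left(C \right)} = 2 C$
$J = -2$
$n = -6$ ($n = \left(-2 + 2 \cdot 2\right) \left(-3\right) = \left(-2 + 4\right) \left(-3\right) = 2 \left(-3\right) = -6$)
$V{\left(t \right)} = 3$ ($V{\left(t \right)} = 3 + t 0 = 3 + 0 = 3$)
$\left(V{\left(n \right)} - 4138\right) - 430 w{\left(-7 \right)} = \left(3 - 4138\right) - -3010 = -4135 + 3010 = -1125$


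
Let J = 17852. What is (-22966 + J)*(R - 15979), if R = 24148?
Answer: -41776266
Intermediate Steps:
(-22966 + J)*(R - 15979) = (-22966 + 17852)*(24148 - 15979) = -5114*8169 = -41776266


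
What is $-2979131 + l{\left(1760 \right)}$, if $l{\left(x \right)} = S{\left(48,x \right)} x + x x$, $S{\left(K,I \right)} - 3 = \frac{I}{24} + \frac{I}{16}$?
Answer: $\frac{1339247}{3} \approx 4.4642 \cdot 10^{5}$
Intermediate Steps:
$S{\left(K,I \right)} = 3 + \frac{5 I}{48}$ ($S{\left(K,I \right)} = 3 + \left(\frac{I}{24} + \frac{I}{16}\right) = 3 + \frac{5 I}{48}$)
$l{\left(x \right)} = x^{2} + x \left(3 + \frac{5 x}{48}\right)$ ($l{\left(x \right)} = \left(3 + \frac{5 x}{48}\right) x + x x = x \left(3 + \frac{5 x}{48}\right) + x^{2} = x^{2} + x \left(3 + \frac{5 x}{48}\right)$)
$-2979131 + l{\left(1760 \right)} = -2979131 + \frac{1}{48} \cdot 1760 \left(144 + 53 \cdot 1760\right) = -2979131 + \frac{1}{48} \cdot 1760 \left(144 + 93280\right) = -2979131 + \frac{1}{48} \cdot 1760 \cdot 93424 = -2979131 + \frac{10276640}{3} = \frac{1339247}{3}$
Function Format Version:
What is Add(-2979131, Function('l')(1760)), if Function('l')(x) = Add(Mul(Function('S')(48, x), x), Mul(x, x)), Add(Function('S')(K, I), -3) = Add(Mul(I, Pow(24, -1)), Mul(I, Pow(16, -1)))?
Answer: Rational(1339247, 3) ≈ 4.4642e+5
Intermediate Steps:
Function('S')(K, I) = Add(3, Mul(Rational(5, 48), I)) (Function('S')(K, I) = Add(3, Add(Mul(I, Pow(24, -1)), Mul(I, Pow(16, -1)))) = Add(3, Add(Mul(I, Rational(1, 24)), Mul(I, Rational(1, 16)))) = Add(3, Add(Mul(Rational(1, 24), I), Mul(Rational(1, 16), I))) = Add(3, Mul(Rational(5, 48), I)))
Function('l')(x) = Add(Pow(x, 2), Mul(x, Add(3, Mul(Rational(5, 48), x)))) (Function('l')(x) = Add(Mul(Add(3, Mul(Rational(5, 48), x)), x), Mul(x, x)) = Add(Mul(x, Add(3, Mul(Rational(5, 48), x))), Pow(x, 2)) = Add(Pow(x, 2), Mul(x, Add(3, Mul(Rational(5, 48), x)))))
Add(-2979131, Function('l')(1760)) = Add(-2979131, Mul(Rational(1, 48), 1760, Add(144, Mul(53, 1760)))) = Add(-2979131, Mul(Rational(1, 48), 1760, Add(144, 93280))) = Add(-2979131, Mul(Rational(1, 48), 1760, 93424)) = Add(-2979131, Rational(10276640, 3)) = Rational(1339247, 3)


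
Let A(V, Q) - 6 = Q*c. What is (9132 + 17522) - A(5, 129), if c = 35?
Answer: 22133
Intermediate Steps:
A(V, Q) = 6 + 35*Q (A(V, Q) = 6 + Q*35 = 6 + 35*Q)
(9132 + 17522) - A(5, 129) = (9132 + 17522) - (6 + 35*129) = 26654 - (6 + 4515) = 26654 - 1*4521 = 26654 - 4521 = 22133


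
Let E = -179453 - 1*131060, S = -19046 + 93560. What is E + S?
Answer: -235999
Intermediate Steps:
S = 74514
E = -310513 (E = -179453 - 131060 = -310513)
E + S = -310513 + 74514 = -235999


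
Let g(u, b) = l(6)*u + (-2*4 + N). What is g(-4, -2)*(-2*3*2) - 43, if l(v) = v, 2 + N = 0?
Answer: 365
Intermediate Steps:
N = -2 (N = -2 + 0 = -2)
g(u, b) = -10 + 6*u (g(u, b) = 6*u + (-2*4 - 2) = 6*u + (-8 - 2) = 6*u - 10 = -10 + 6*u)
g(-4, -2)*(-2*3*2) - 43 = (-10 + 6*(-4))*(-2*3*2) - 43 = (-10 - 24)*(-6*2) - 43 = -34*(-12) - 43 = 408 - 43 = 365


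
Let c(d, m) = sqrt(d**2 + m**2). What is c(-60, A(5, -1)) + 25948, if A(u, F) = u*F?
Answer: 25948 + 5*sqrt(145) ≈ 26008.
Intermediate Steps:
A(u, F) = F*u
c(-60, A(5, -1)) + 25948 = sqrt((-60)**2 + (-1*5)**2) + 25948 = sqrt(3600 + (-5)**2) + 25948 = sqrt(3600 + 25) + 25948 = sqrt(3625) + 25948 = 5*sqrt(145) + 25948 = 25948 + 5*sqrt(145)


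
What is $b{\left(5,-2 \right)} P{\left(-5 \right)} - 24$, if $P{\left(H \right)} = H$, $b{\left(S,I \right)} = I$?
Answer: $-14$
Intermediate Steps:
$b{\left(5,-2 \right)} P{\left(-5 \right)} - 24 = \left(-2\right) \left(-5\right) - 24 = 10 - 24 = -14$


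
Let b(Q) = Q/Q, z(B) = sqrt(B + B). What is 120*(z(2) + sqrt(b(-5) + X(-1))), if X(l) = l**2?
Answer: 240 + 120*sqrt(2) ≈ 409.71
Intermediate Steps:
z(B) = sqrt(2)*sqrt(B) (z(B) = sqrt(2*B) = sqrt(2)*sqrt(B))
b(Q) = 1
120*(z(2) + sqrt(b(-5) + X(-1))) = 120*(sqrt(2)*sqrt(2) + sqrt(1 + (-1)**2)) = 120*(2 + sqrt(1 + 1)) = 120*(2 + sqrt(2)) = 240 + 120*sqrt(2)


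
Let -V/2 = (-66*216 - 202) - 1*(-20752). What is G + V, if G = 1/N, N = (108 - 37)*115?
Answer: -102781019/8165 ≈ -12588.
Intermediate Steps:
N = 8165 (N = 71*115 = 8165)
V = -12588 (V = -2*((-66*216 - 202) - 1*(-20752)) = -2*((-14256 - 202) + 20752) = -2*(-14458 + 20752) = -2*6294 = -12588)
G = 1/8165 ≈ 0.00012247
G + V = 1/8165 - 12588 = -102781019/8165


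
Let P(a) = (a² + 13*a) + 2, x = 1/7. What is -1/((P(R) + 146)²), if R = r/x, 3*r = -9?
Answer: -1/99856 ≈ -1.0014e-5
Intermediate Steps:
r = -3 (r = (⅓)*(-9) = -3)
x = ⅐ ≈ 0.14286
R = -21 (R = -3/⅐ = -3*7 = -21)
P(a) = 2 + a² + 13*a
-1/((P(R) + 146)²) = -1/(((2 + (-21)² + 13*(-21)) + 146)²) = -1/(((2 + 441 - 273) + 146)²) = -1/((170 + 146)²) = -1/(316²) = -1/99856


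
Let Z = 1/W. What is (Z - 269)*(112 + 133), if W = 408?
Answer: -26888995/408 ≈ -65904.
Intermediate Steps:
Z = 1/408 ≈ 0.0024510
(Z - 269)*(112 + 133) = (1/408 - 269)*(112 + 133) = -109751/408*245 = -26888995/408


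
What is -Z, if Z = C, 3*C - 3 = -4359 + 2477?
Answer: 1879/3 ≈ 626.33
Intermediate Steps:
C = -1879/3 (C = 1 + (-4359 + 2477)/3 = 1 + (⅓)*(-1882) = 1 - 1882/3 = -1879/3 ≈ -626.33)
Z = -1879/3 ≈ -626.33
-Z = -1*(-1879/3) = 1879/3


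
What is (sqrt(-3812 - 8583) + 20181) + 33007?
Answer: 53188 + I*sqrt(12395) ≈ 53188.0 + 111.33*I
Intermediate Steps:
(sqrt(-3812 - 8583) + 20181) + 33007 = (sqrt(-12395) + 20181) + 33007 = (I*sqrt(12395) + 20181) + 33007 = (20181 + I*sqrt(12395)) + 33007 = 53188 + I*sqrt(12395)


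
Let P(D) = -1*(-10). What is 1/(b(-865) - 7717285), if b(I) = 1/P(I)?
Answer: -10/77172849 ≈ -1.2958e-7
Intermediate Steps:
P(D) = 10
b(I) = ⅒ (b(I) = 1/10 = ⅒)
1/(b(-865) - 7717285) = 1/(⅒ - 7717285) = 1/(-77172849/10) = -10/77172849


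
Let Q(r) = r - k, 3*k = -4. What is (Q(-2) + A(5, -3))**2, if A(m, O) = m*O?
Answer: 2209/9 ≈ 245.44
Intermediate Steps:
k = -4/3 (k = (1/3)*(-4) = -4/3 ≈ -1.3333)
A(m, O) = O*m
Q(r) = 4/3 + r (Q(r) = r - 1*(-4/3) = r + 4/3 = 4/3 + r)
(Q(-2) + A(5, -3))**2 = ((4/3 - 2) - 3*5)**2 = (-2/3 - 15)**2 = (-47/3)**2 = 2209/9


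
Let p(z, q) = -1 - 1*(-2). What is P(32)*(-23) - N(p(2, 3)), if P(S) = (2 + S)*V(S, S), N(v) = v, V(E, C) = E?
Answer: -25025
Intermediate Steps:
p(z, q) = 1 (p(z, q) = -1 + 2 = 1)
P(S) = S*(2 + S) (P(S) = (2 + S)*S = S*(2 + S))
P(32)*(-23) - N(p(2, 3)) = (32*(2 + 32))*(-23) - 1*1 = (32*34)*(-23) - 1 = 1088*(-23) - 1 = -25024 - 1 = -25025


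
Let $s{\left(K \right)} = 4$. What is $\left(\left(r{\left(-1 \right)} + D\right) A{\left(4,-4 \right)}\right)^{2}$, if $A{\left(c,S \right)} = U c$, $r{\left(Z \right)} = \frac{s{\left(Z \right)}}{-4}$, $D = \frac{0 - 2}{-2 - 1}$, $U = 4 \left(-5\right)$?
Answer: $\frac{6400}{9} \approx 711.11$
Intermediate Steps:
$U = -20$
$D = \frac{2}{3}$ ($D = - \frac{2}{-3} = \left(-2\right) \left(- \frac{1}{3}\right) = \frac{2}{3} \approx 0.66667$)
$r{\left(Z \right)} = -1$ ($r{\left(Z \right)} = \frac{4}{-4} = 4 \left(- \frac{1}{4}\right) = -1$)
$A{\left(c,S \right)} = - 20 c$
$\left(\left(r{\left(-1 \right)} + D\right) A{\left(4,-4 \right)}\right)^{2} = \left(\left(-1 + \frac{2}{3}\right) \left(\left(-20\right) 4\right)\right)^{2} = \left(\left(- \frac{1}{3}\right) \left(-80\right)\right)^{2} = \left(\frac{80}{3}\right)^{2} = \frac{6400}{9}$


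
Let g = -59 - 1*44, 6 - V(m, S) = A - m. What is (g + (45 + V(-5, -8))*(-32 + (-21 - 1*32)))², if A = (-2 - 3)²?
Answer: 3564544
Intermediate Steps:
A = 25 (A = (-5)² = 25)
V(m, S) = -19 + m (V(m, S) = 6 - (25 - m) = 6 + (-25 + m) = -19 + m)
g = -103 (g = -59 - 44 = -103)
(g + (45 + V(-5, -8))*(-32 + (-21 - 1*32)))² = (-103 + (45 + (-19 - 5))*(-32 + (-21 - 1*32)))² = (-103 + (45 - 24)*(-32 + (-21 - 32)))² = (-103 + 21*(-32 - 53))² = (-103 + 21*(-85))² = (-103 - 1785)² = (-1888)² = 3564544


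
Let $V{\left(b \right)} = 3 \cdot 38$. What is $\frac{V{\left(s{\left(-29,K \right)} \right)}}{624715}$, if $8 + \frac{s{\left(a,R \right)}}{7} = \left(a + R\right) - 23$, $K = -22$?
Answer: $\frac{114}{624715} \approx 0.00018248$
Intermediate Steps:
$s{\left(a,R \right)} = -217 + 7 R + 7 a$ ($s{\left(a,R \right)} = -56 + 7 \left(\left(a + R\right) - 23\right) = -56 + 7 \left(\left(R + a\right) - 23\right) = -56 + 7 \left(-23 + R + a\right) = -56 + \left(-161 + 7 R + 7 a\right) = -217 + 7 R + 7 a$)
$V{\left(b \right)} = 114$
$\frac{V{\left(s{\left(-29,K \right)} \right)}}{624715} = \frac{114}{624715}$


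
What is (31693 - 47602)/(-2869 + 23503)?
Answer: -5303/6878 ≈ -0.77101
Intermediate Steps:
(31693 - 47602)/(-2869 + 23503) = -15909/20634 = -15909*1/20634 = -5303/6878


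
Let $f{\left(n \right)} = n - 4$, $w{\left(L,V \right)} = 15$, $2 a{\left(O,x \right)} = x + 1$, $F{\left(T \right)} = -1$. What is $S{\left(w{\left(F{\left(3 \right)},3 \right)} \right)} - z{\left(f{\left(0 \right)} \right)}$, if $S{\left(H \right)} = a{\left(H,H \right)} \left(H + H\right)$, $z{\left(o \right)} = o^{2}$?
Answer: $224$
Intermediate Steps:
$a{\left(O,x \right)} = \frac{1}{2} + \frac{x}{2}$ ($a{\left(O,x \right)} = \frac{x + 1}{2} = \frac{1 + x}{2} = \frac{1}{2} + \frac{x}{2}$)
$f{\left(n \right)} = -4 + n$
$S{\left(H \right)} = 2 H \left(\frac{1}{2} + \frac{H}{2}\right)$ ($S{\left(H \right)} = \left(\frac{1}{2} + \frac{H}{2}\right) \left(H + H\right) = \left(\frac{1}{2} + \frac{H}{2}\right) 2 H = 2 H \left(\frac{1}{2} + \frac{H}{2}\right)$)
$S{\left(w{\left(F{\left(3 \right)},3 \right)} \right)} - z{\left(f{\left(0 \right)} \right)} = 15 \left(1 + 15\right) - \left(-4 + 0\right)^{2} = 15 \cdot 16 - \left(-4\right)^{2} = 240 - 16 = 224$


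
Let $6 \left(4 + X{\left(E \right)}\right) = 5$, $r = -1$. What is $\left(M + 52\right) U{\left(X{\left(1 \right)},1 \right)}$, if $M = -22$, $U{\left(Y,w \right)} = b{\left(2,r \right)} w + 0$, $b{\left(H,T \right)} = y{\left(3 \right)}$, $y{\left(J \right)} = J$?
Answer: $90$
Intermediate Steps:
$b{\left(H,T \right)} = 3$
$X{\left(E \right)} = - \frac{19}{6}$ ($X{\left(E \right)} = -4 + \frac{1}{6} \cdot 5 = -4 + \frac{5}{6} = - \frac{19}{6}$)
$U{\left(Y,w \right)} = 3 w$ ($U{\left(Y,w \right)} = 3 w + 0 = 3 w$)
$\left(M + 52\right) U{\left(X{\left(1 \right)},1 \right)} = \left(-22 + 52\right) 3 \cdot 1 = 30 \cdot 3 = 90$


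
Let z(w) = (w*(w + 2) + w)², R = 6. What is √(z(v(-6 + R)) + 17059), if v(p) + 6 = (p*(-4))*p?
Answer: √17383 ≈ 131.84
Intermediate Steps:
v(p) = -6 - 4*p² (v(p) = -6 + (p*(-4))*p = -6 + (-4*p)*p = -6 - 4*p²)
z(w) = (w + w*(2 + w))² (z(w) = (w*(2 + w) + w)² = (w + w*(2 + w))²)
√(z(v(-6 + R)) + 17059) = √((-6 - 4*(-6 + 6)²)²*(3 + (-6 - 4*(-6 + 6)²))² + 17059) = √((-6 - 4*0²)²*(3 + (-6 - 4*0²))² + 17059) = √((-6 - 4*0)²*(3 + (-6 - 4*0))² + 17059) = √((-6 + 0)²*(3 + (-6 + 0))² + 17059) = √((-6)²*(3 - 6)² + 17059) = √(36*(-3)² + 17059) = √(36*9 + 17059) = √(324 + 17059) = √17383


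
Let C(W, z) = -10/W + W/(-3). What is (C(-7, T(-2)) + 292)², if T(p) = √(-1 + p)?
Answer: 38576521/441 ≈ 87475.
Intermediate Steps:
C(W, z) = -10/W - W/3 (C(W, z) = -10/W + W*(-⅓) = -10/W - W/3)
(C(-7, T(-2)) + 292)² = ((-10/(-7) - ⅓*(-7)) + 292)² = ((-10*(-⅐) + 7/3) + 292)² = ((10/7 + 7/3) + 292)² = (79/21 + 292)² = (6211/21)² = 38576521/441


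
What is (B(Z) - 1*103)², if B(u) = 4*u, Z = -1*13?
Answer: 24025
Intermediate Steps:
Z = -13
(B(Z) - 1*103)² = (4*(-13) - 1*103)² = (-52 - 103)² = (-155)² = 24025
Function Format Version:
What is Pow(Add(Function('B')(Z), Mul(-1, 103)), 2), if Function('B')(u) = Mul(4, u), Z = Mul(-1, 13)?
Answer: 24025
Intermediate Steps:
Z = -13
Pow(Add(Function('B')(Z), Mul(-1, 103)), 2) = Pow(Add(Mul(4, -13), Mul(-1, 103)), 2) = Pow(Add(-52, -103), 2) = Pow(-155, 2) = 24025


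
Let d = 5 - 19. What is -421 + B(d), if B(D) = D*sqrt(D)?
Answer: -421 - 14*I*sqrt(14) ≈ -421.0 - 52.383*I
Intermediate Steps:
d = -14
B(D) = D**(3/2)
-421 + B(d) = -421 + (-14)**(3/2) = -421 - 14*I*sqrt(14)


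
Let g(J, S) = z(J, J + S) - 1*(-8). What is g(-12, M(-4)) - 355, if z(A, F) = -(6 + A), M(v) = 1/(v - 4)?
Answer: -341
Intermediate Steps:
M(v) = 1/(-4 + v)
z(A, F) = -6 - A
g(J, S) = 2 - J (g(J, S) = (-6 - J) - 1*(-8) = (-6 - J) + 8 = 2 - J)
g(-12, M(-4)) - 355 = (2 - 1*(-12)) - 355 = (2 + 12) - 355 = 14 - 355 = -341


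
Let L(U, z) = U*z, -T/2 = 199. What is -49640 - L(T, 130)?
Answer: 2100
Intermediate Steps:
T = -398 (T = -2*199 = -398)
-49640 - L(T, 130) = -49640 - (-398)*130 = -49640 - 1*(-51740) = -49640 + 51740 = 2100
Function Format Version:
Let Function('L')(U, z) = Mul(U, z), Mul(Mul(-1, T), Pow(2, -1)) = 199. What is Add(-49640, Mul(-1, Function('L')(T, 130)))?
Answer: 2100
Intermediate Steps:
T = -398 (T = Mul(-2, 199) = -398)
Add(-49640, Mul(-1, Function('L')(T, 130))) = Add(-49640, Mul(-1, Mul(-398, 130))) = Add(-49640, Mul(-1, -51740)) = Add(-49640, 51740) = 2100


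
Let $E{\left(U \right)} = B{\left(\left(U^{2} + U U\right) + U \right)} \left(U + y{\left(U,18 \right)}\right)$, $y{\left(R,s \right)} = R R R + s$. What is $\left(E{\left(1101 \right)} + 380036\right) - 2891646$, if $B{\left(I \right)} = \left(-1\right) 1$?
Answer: $-1337146030$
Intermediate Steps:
$y{\left(R,s \right)} = s + R^{3}$ ($y{\left(R,s \right)} = R^{2} R + s = R^{3} + s = s + R^{3}$)
$B{\left(I \right)} = -1$
$E{\left(U \right)} = -18 - U - U^{3}$ ($E{\left(U \right)} = - (U + \left(18 + U^{3}\right)) = - (18 + U + U^{3}) = -18 - U - U^{3}$)
$\left(E{\left(1101 \right)} + 380036\right) - 2891646 = \left(\left(-18 - 1101 - 1101^{3}\right) + 380036\right) - 2891646 = \left(\left(-18 - 1101 - 1334633301\right) + 380036\right) - 2891646 = \left(-1334634420 + 380036\right) - 2891646 = -1334254384 - 2891646 = -1337146030$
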